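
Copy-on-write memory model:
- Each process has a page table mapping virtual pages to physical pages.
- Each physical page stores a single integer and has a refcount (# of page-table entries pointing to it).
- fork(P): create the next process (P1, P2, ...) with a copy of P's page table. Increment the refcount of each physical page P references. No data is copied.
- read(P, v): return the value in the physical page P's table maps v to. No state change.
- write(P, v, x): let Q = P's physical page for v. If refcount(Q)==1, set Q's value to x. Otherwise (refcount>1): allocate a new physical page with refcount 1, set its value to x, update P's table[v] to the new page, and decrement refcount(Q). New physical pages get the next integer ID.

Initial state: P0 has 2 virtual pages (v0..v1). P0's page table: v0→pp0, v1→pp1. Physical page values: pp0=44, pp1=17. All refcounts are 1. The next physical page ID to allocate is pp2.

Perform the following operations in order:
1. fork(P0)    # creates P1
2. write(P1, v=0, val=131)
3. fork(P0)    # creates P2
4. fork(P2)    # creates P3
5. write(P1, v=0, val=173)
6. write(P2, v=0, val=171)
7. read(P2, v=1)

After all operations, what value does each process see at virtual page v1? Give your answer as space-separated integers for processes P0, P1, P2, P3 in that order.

Op 1: fork(P0) -> P1. 2 ppages; refcounts: pp0:2 pp1:2
Op 2: write(P1, v0, 131). refcount(pp0)=2>1 -> COPY to pp2. 3 ppages; refcounts: pp0:1 pp1:2 pp2:1
Op 3: fork(P0) -> P2. 3 ppages; refcounts: pp0:2 pp1:3 pp2:1
Op 4: fork(P2) -> P3. 3 ppages; refcounts: pp0:3 pp1:4 pp2:1
Op 5: write(P1, v0, 173). refcount(pp2)=1 -> write in place. 3 ppages; refcounts: pp0:3 pp1:4 pp2:1
Op 6: write(P2, v0, 171). refcount(pp0)=3>1 -> COPY to pp3. 4 ppages; refcounts: pp0:2 pp1:4 pp2:1 pp3:1
Op 7: read(P2, v1) -> 17. No state change.
P0: v1 -> pp1 = 17
P1: v1 -> pp1 = 17
P2: v1 -> pp1 = 17
P3: v1 -> pp1 = 17

Answer: 17 17 17 17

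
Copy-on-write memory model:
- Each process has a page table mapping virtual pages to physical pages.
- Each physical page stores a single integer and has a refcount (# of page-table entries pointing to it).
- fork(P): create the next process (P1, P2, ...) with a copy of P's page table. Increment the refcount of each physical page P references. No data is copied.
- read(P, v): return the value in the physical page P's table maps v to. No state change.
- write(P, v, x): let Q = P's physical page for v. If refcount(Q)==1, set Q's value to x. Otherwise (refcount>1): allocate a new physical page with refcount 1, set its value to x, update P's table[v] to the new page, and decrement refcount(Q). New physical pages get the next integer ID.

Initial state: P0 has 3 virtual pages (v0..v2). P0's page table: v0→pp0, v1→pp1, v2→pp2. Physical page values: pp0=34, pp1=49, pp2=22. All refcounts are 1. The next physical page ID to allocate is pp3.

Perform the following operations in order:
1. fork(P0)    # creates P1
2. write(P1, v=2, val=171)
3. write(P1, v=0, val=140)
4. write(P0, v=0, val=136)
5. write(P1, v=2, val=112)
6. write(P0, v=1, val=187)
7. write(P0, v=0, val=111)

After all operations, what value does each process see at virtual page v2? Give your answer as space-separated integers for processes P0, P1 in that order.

Answer: 22 112

Derivation:
Op 1: fork(P0) -> P1. 3 ppages; refcounts: pp0:2 pp1:2 pp2:2
Op 2: write(P1, v2, 171). refcount(pp2)=2>1 -> COPY to pp3. 4 ppages; refcounts: pp0:2 pp1:2 pp2:1 pp3:1
Op 3: write(P1, v0, 140). refcount(pp0)=2>1 -> COPY to pp4. 5 ppages; refcounts: pp0:1 pp1:2 pp2:1 pp3:1 pp4:1
Op 4: write(P0, v0, 136). refcount(pp0)=1 -> write in place. 5 ppages; refcounts: pp0:1 pp1:2 pp2:1 pp3:1 pp4:1
Op 5: write(P1, v2, 112). refcount(pp3)=1 -> write in place. 5 ppages; refcounts: pp0:1 pp1:2 pp2:1 pp3:1 pp4:1
Op 6: write(P0, v1, 187). refcount(pp1)=2>1 -> COPY to pp5. 6 ppages; refcounts: pp0:1 pp1:1 pp2:1 pp3:1 pp4:1 pp5:1
Op 7: write(P0, v0, 111). refcount(pp0)=1 -> write in place. 6 ppages; refcounts: pp0:1 pp1:1 pp2:1 pp3:1 pp4:1 pp5:1
P0: v2 -> pp2 = 22
P1: v2 -> pp3 = 112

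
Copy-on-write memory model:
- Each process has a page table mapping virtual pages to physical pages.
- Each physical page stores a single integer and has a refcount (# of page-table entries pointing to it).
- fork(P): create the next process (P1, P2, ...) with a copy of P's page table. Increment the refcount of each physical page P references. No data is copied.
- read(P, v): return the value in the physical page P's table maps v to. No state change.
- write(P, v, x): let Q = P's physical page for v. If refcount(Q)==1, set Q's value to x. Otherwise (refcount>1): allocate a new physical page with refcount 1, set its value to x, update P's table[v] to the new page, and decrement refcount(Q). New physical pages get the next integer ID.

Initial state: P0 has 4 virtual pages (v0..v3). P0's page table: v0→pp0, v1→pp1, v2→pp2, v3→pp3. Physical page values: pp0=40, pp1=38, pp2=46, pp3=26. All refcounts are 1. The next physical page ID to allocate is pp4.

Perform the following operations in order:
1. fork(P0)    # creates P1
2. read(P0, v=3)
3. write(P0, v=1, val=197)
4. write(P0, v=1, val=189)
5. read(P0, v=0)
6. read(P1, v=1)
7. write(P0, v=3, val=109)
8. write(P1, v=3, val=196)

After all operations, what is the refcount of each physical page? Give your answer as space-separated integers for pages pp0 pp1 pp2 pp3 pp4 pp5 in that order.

Answer: 2 1 2 1 1 1

Derivation:
Op 1: fork(P0) -> P1. 4 ppages; refcounts: pp0:2 pp1:2 pp2:2 pp3:2
Op 2: read(P0, v3) -> 26. No state change.
Op 3: write(P0, v1, 197). refcount(pp1)=2>1 -> COPY to pp4. 5 ppages; refcounts: pp0:2 pp1:1 pp2:2 pp3:2 pp4:1
Op 4: write(P0, v1, 189). refcount(pp4)=1 -> write in place. 5 ppages; refcounts: pp0:2 pp1:1 pp2:2 pp3:2 pp4:1
Op 5: read(P0, v0) -> 40. No state change.
Op 6: read(P1, v1) -> 38. No state change.
Op 7: write(P0, v3, 109). refcount(pp3)=2>1 -> COPY to pp5. 6 ppages; refcounts: pp0:2 pp1:1 pp2:2 pp3:1 pp4:1 pp5:1
Op 8: write(P1, v3, 196). refcount(pp3)=1 -> write in place. 6 ppages; refcounts: pp0:2 pp1:1 pp2:2 pp3:1 pp4:1 pp5:1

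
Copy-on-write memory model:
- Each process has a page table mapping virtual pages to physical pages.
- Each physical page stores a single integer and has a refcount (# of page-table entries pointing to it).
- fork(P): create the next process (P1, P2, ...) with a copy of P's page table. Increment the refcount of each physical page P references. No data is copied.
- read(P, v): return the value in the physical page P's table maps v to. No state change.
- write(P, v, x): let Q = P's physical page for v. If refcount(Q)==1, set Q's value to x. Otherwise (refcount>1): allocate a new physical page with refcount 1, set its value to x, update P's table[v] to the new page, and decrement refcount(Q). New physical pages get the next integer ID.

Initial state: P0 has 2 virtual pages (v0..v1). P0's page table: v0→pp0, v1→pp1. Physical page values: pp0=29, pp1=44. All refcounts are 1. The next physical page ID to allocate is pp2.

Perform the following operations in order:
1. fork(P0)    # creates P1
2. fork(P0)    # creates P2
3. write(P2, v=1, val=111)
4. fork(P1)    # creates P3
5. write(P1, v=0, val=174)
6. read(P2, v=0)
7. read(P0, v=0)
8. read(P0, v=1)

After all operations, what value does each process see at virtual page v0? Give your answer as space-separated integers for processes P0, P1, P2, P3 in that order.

Answer: 29 174 29 29

Derivation:
Op 1: fork(P0) -> P1. 2 ppages; refcounts: pp0:2 pp1:2
Op 2: fork(P0) -> P2. 2 ppages; refcounts: pp0:3 pp1:3
Op 3: write(P2, v1, 111). refcount(pp1)=3>1 -> COPY to pp2. 3 ppages; refcounts: pp0:3 pp1:2 pp2:1
Op 4: fork(P1) -> P3. 3 ppages; refcounts: pp0:4 pp1:3 pp2:1
Op 5: write(P1, v0, 174). refcount(pp0)=4>1 -> COPY to pp3. 4 ppages; refcounts: pp0:3 pp1:3 pp2:1 pp3:1
Op 6: read(P2, v0) -> 29. No state change.
Op 7: read(P0, v0) -> 29. No state change.
Op 8: read(P0, v1) -> 44. No state change.
P0: v0 -> pp0 = 29
P1: v0 -> pp3 = 174
P2: v0 -> pp0 = 29
P3: v0 -> pp0 = 29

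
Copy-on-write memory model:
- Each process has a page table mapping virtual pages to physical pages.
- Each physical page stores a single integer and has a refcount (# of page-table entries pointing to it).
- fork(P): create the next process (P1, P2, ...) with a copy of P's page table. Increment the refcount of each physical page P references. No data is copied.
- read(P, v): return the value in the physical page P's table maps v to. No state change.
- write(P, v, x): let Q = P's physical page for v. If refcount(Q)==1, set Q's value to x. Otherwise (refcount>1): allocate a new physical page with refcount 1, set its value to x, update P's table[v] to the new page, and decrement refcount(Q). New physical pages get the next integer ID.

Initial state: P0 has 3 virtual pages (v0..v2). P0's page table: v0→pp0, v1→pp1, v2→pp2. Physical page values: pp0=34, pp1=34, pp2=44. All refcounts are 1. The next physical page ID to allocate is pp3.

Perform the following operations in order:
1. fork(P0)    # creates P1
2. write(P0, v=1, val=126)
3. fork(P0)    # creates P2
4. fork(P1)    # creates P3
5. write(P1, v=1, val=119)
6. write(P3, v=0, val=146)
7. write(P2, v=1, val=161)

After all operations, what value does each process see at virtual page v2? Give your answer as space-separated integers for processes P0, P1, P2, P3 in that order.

Op 1: fork(P0) -> P1. 3 ppages; refcounts: pp0:2 pp1:2 pp2:2
Op 2: write(P0, v1, 126). refcount(pp1)=2>1 -> COPY to pp3. 4 ppages; refcounts: pp0:2 pp1:1 pp2:2 pp3:1
Op 3: fork(P0) -> P2. 4 ppages; refcounts: pp0:3 pp1:1 pp2:3 pp3:2
Op 4: fork(P1) -> P3. 4 ppages; refcounts: pp0:4 pp1:2 pp2:4 pp3:2
Op 5: write(P1, v1, 119). refcount(pp1)=2>1 -> COPY to pp4. 5 ppages; refcounts: pp0:4 pp1:1 pp2:4 pp3:2 pp4:1
Op 6: write(P3, v0, 146). refcount(pp0)=4>1 -> COPY to pp5. 6 ppages; refcounts: pp0:3 pp1:1 pp2:4 pp3:2 pp4:1 pp5:1
Op 7: write(P2, v1, 161). refcount(pp3)=2>1 -> COPY to pp6. 7 ppages; refcounts: pp0:3 pp1:1 pp2:4 pp3:1 pp4:1 pp5:1 pp6:1
P0: v2 -> pp2 = 44
P1: v2 -> pp2 = 44
P2: v2 -> pp2 = 44
P3: v2 -> pp2 = 44

Answer: 44 44 44 44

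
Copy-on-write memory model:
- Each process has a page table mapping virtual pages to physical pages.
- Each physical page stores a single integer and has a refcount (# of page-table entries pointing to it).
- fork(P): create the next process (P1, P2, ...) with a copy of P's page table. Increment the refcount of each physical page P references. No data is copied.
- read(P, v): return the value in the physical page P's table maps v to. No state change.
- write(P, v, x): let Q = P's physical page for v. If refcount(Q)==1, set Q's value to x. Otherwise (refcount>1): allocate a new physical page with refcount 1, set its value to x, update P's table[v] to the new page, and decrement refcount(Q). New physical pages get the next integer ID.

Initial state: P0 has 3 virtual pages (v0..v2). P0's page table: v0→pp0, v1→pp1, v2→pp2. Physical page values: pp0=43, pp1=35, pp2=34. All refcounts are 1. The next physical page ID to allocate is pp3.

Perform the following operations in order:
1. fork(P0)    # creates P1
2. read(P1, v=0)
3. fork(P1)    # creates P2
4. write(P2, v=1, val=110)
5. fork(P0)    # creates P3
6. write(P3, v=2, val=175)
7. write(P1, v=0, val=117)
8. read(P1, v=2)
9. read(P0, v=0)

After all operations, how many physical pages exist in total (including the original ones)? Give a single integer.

Answer: 6

Derivation:
Op 1: fork(P0) -> P1. 3 ppages; refcounts: pp0:2 pp1:2 pp2:2
Op 2: read(P1, v0) -> 43. No state change.
Op 3: fork(P1) -> P2. 3 ppages; refcounts: pp0:3 pp1:3 pp2:3
Op 4: write(P2, v1, 110). refcount(pp1)=3>1 -> COPY to pp3. 4 ppages; refcounts: pp0:3 pp1:2 pp2:3 pp3:1
Op 5: fork(P0) -> P3. 4 ppages; refcounts: pp0:4 pp1:3 pp2:4 pp3:1
Op 6: write(P3, v2, 175). refcount(pp2)=4>1 -> COPY to pp4. 5 ppages; refcounts: pp0:4 pp1:3 pp2:3 pp3:1 pp4:1
Op 7: write(P1, v0, 117). refcount(pp0)=4>1 -> COPY to pp5. 6 ppages; refcounts: pp0:3 pp1:3 pp2:3 pp3:1 pp4:1 pp5:1
Op 8: read(P1, v2) -> 34. No state change.
Op 9: read(P0, v0) -> 43. No state change.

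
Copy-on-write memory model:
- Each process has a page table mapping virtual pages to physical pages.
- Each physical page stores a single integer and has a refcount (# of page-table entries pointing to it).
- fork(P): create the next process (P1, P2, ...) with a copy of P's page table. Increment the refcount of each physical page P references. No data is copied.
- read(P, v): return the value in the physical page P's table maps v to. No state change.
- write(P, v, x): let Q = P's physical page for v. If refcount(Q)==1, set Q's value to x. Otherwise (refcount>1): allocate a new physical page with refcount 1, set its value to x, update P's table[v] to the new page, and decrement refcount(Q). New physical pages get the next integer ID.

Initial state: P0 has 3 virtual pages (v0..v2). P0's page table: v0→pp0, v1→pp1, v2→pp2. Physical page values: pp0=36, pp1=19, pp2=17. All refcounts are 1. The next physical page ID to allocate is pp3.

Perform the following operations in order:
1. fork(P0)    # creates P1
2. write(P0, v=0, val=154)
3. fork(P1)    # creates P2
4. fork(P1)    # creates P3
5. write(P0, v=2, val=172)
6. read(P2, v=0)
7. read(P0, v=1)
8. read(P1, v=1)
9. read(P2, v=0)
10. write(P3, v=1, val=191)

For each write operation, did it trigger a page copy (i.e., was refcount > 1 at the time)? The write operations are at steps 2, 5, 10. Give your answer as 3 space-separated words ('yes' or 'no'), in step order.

Op 1: fork(P0) -> P1. 3 ppages; refcounts: pp0:2 pp1:2 pp2:2
Op 2: write(P0, v0, 154). refcount(pp0)=2>1 -> COPY to pp3. 4 ppages; refcounts: pp0:1 pp1:2 pp2:2 pp3:1
Op 3: fork(P1) -> P2. 4 ppages; refcounts: pp0:2 pp1:3 pp2:3 pp3:1
Op 4: fork(P1) -> P3. 4 ppages; refcounts: pp0:3 pp1:4 pp2:4 pp3:1
Op 5: write(P0, v2, 172). refcount(pp2)=4>1 -> COPY to pp4. 5 ppages; refcounts: pp0:3 pp1:4 pp2:3 pp3:1 pp4:1
Op 6: read(P2, v0) -> 36. No state change.
Op 7: read(P0, v1) -> 19. No state change.
Op 8: read(P1, v1) -> 19. No state change.
Op 9: read(P2, v0) -> 36. No state change.
Op 10: write(P3, v1, 191). refcount(pp1)=4>1 -> COPY to pp5. 6 ppages; refcounts: pp0:3 pp1:3 pp2:3 pp3:1 pp4:1 pp5:1

yes yes yes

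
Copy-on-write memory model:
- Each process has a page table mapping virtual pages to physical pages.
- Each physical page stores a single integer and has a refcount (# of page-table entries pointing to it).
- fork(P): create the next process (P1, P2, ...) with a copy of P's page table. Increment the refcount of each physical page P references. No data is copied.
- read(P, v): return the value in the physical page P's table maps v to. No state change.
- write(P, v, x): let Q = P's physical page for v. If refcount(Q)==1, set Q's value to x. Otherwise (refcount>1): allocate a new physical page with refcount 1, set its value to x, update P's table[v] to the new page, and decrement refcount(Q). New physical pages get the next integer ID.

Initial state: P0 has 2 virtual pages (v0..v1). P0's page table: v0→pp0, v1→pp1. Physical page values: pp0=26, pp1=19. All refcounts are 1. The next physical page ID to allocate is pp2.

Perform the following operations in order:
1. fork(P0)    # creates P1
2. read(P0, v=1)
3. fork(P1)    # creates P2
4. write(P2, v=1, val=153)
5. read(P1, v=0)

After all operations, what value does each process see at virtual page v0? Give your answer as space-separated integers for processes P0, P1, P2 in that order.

Op 1: fork(P0) -> P1. 2 ppages; refcounts: pp0:2 pp1:2
Op 2: read(P0, v1) -> 19. No state change.
Op 3: fork(P1) -> P2. 2 ppages; refcounts: pp0:3 pp1:3
Op 4: write(P2, v1, 153). refcount(pp1)=3>1 -> COPY to pp2. 3 ppages; refcounts: pp0:3 pp1:2 pp2:1
Op 5: read(P1, v0) -> 26. No state change.
P0: v0 -> pp0 = 26
P1: v0 -> pp0 = 26
P2: v0 -> pp0 = 26

Answer: 26 26 26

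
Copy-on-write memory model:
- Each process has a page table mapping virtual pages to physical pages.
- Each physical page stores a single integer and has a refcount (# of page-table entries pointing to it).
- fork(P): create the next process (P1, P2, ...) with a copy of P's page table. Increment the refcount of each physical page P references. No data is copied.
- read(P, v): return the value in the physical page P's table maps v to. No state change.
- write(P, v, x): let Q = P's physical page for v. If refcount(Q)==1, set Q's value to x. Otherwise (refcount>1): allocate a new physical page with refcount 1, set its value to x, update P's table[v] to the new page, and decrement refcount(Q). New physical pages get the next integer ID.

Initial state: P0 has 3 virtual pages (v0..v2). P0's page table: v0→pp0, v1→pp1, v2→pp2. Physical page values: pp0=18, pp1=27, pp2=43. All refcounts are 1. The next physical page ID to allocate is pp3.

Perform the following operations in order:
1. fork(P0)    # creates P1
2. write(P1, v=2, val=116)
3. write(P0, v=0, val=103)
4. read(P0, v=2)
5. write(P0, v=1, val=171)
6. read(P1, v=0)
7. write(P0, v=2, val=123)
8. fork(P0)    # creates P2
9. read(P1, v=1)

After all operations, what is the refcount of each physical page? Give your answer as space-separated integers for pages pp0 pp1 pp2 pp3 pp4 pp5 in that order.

Answer: 1 1 2 1 2 2

Derivation:
Op 1: fork(P0) -> P1. 3 ppages; refcounts: pp0:2 pp1:2 pp2:2
Op 2: write(P1, v2, 116). refcount(pp2)=2>1 -> COPY to pp3. 4 ppages; refcounts: pp0:2 pp1:2 pp2:1 pp3:1
Op 3: write(P0, v0, 103). refcount(pp0)=2>1 -> COPY to pp4. 5 ppages; refcounts: pp0:1 pp1:2 pp2:1 pp3:1 pp4:1
Op 4: read(P0, v2) -> 43. No state change.
Op 5: write(P0, v1, 171). refcount(pp1)=2>1 -> COPY to pp5. 6 ppages; refcounts: pp0:1 pp1:1 pp2:1 pp3:1 pp4:1 pp5:1
Op 6: read(P1, v0) -> 18. No state change.
Op 7: write(P0, v2, 123). refcount(pp2)=1 -> write in place. 6 ppages; refcounts: pp0:1 pp1:1 pp2:1 pp3:1 pp4:1 pp5:1
Op 8: fork(P0) -> P2. 6 ppages; refcounts: pp0:1 pp1:1 pp2:2 pp3:1 pp4:2 pp5:2
Op 9: read(P1, v1) -> 27. No state change.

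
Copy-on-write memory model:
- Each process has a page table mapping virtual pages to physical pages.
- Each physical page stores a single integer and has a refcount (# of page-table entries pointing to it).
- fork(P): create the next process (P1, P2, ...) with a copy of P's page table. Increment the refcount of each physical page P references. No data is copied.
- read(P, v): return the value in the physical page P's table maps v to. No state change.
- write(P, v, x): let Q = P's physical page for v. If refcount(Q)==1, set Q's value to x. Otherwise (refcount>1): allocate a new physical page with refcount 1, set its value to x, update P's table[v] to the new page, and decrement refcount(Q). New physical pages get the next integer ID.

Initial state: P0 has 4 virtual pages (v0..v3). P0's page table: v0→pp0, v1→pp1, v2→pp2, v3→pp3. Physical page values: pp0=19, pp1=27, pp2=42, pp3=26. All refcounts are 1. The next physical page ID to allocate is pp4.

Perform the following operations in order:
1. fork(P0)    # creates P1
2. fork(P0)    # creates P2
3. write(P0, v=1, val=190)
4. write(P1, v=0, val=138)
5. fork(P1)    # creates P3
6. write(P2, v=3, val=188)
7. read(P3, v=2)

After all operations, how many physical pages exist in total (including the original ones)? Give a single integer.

Op 1: fork(P0) -> P1. 4 ppages; refcounts: pp0:2 pp1:2 pp2:2 pp3:2
Op 2: fork(P0) -> P2. 4 ppages; refcounts: pp0:3 pp1:3 pp2:3 pp3:3
Op 3: write(P0, v1, 190). refcount(pp1)=3>1 -> COPY to pp4. 5 ppages; refcounts: pp0:3 pp1:2 pp2:3 pp3:3 pp4:1
Op 4: write(P1, v0, 138). refcount(pp0)=3>1 -> COPY to pp5. 6 ppages; refcounts: pp0:2 pp1:2 pp2:3 pp3:3 pp4:1 pp5:1
Op 5: fork(P1) -> P3. 6 ppages; refcounts: pp0:2 pp1:3 pp2:4 pp3:4 pp4:1 pp5:2
Op 6: write(P2, v3, 188). refcount(pp3)=4>1 -> COPY to pp6. 7 ppages; refcounts: pp0:2 pp1:3 pp2:4 pp3:3 pp4:1 pp5:2 pp6:1
Op 7: read(P3, v2) -> 42. No state change.

Answer: 7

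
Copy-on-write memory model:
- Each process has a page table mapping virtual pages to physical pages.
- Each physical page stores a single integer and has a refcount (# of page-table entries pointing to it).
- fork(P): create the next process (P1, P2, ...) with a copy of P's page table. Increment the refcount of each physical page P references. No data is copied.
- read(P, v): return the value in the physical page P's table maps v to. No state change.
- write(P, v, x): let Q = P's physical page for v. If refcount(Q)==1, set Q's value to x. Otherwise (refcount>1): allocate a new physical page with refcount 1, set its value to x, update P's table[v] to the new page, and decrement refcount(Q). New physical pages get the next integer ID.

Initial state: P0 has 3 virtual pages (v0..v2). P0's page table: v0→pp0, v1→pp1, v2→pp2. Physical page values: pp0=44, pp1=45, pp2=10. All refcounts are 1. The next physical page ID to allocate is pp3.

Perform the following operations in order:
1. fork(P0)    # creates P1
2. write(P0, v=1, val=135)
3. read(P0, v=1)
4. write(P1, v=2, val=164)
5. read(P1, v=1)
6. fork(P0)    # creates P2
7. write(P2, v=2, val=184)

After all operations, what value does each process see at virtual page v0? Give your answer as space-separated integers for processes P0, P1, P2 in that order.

Answer: 44 44 44

Derivation:
Op 1: fork(P0) -> P1. 3 ppages; refcounts: pp0:2 pp1:2 pp2:2
Op 2: write(P0, v1, 135). refcount(pp1)=2>1 -> COPY to pp3. 4 ppages; refcounts: pp0:2 pp1:1 pp2:2 pp3:1
Op 3: read(P0, v1) -> 135. No state change.
Op 4: write(P1, v2, 164). refcount(pp2)=2>1 -> COPY to pp4. 5 ppages; refcounts: pp0:2 pp1:1 pp2:1 pp3:1 pp4:1
Op 5: read(P1, v1) -> 45. No state change.
Op 6: fork(P0) -> P2. 5 ppages; refcounts: pp0:3 pp1:1 pp2:2 pp3:2 pp4:1
Op 7: write(P2, v2, 184). refcount(pp2)=2>1 -> COPY to pp5. 6 ppages; refcounts: pp0:3 pp1:1 pp2:1 pp3:2 pp4:1 pp5:1
P0: v0 -> pp0 = 44
P1: v0 -> pp0 = 44
P2: v0 -> pp0 = 44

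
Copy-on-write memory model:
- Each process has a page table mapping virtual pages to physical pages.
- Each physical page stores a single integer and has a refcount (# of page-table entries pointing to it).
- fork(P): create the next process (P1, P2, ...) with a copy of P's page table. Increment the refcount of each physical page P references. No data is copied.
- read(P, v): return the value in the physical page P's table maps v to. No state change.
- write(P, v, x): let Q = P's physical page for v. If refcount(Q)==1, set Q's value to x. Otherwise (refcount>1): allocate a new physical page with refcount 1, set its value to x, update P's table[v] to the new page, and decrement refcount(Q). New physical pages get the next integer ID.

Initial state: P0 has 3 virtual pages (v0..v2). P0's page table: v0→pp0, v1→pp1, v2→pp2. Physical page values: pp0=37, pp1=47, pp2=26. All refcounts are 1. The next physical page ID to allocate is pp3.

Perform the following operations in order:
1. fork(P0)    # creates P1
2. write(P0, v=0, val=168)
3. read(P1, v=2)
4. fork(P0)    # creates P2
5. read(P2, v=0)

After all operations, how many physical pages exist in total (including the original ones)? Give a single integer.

Op 1: fork(P0) -> P1. 3 ppages; refcounts: pp0:2 pp1:2 pp2:2
Op 2: write(P0, v0, 168). refcount(pp0)=2>1 -> COPY to pp3. 4 ppages; refcounts: pp0:1 pp1:2 pp2:2 pp3:1
Op 3: read(P1, v2) -> 26. No state change.
Op 4: fork(P0) -> P2. 4 ppages; refcounts: pp0:1 pp1:3 pp2:3 pp3:2
Op 5: read(P2, v0) -> 168. No state change.

Answer: 4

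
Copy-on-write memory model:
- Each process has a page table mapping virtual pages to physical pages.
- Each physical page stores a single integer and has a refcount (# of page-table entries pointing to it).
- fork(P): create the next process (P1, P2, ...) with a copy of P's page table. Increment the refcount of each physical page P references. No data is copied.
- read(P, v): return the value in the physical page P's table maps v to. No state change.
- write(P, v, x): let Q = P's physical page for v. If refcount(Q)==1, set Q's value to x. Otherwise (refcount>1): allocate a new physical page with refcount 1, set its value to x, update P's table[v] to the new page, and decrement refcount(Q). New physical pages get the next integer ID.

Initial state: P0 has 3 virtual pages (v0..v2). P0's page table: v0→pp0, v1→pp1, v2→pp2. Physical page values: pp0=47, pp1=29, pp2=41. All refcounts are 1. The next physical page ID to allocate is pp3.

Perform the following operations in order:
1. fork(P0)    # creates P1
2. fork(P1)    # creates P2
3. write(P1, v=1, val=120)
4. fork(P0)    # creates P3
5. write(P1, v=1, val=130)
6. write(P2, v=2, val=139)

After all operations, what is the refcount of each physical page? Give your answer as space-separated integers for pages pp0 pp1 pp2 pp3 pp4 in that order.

Op 1: fork(P0) -> P1. 3 ppages; refcounts: pp0:2 pp1:2 pp2:2
Op 2: fork(P1) -> P2. 3 ppages; refcounts: pp0:3 pp1:3 pp2:3
Op 3: write(P1, v1, 120). refcount(pp1)=3>1 -> COPY to pp3. 4 ppages; refcounts: pp0:3 pp1:2 pp2:3 pp3:1
Op 4: fork(P0) -> P3. 4 ppages; refcounts: pp0:4 pp1:3 pp2:4 pp3:1
Op 5: write(P1, v1, 130). refcount(pp3)=1 -> write in place. 4 ppages; refcounts: pp0:4 pp1:3 pp2:4 pp3:1
Op 6: write(P2, v2, 139). refcount(pp2)=4>1 -> COPY to pp4. 5 ppages; refcounts: pp0:4 pp1:3 pp2:3 pp3:1 pp4:1

Answer: 4 3 3 1 1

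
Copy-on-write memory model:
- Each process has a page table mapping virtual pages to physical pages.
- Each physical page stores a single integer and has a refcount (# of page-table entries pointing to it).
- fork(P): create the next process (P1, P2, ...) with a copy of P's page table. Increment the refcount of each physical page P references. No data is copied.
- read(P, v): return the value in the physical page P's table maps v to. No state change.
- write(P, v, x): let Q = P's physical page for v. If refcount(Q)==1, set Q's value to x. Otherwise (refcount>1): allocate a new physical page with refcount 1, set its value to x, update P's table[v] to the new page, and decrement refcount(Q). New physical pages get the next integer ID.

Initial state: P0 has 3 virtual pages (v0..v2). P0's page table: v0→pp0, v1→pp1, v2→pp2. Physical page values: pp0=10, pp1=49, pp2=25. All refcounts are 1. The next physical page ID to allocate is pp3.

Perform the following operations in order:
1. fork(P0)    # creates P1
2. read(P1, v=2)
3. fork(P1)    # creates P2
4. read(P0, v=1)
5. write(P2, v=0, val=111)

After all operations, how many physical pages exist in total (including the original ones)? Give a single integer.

Op 1: fork(P0) -> P1. 3 ppages; refcounts: pp0:2 pp1:2 pp2:2
Op 2: read(P1, v2) -> 25. No state change.
Op 3: fork(P1) -> P2. 3 ppages; refcounts: pp0:3 pp1:3 pp2:3
Op 4: read(P0, v1) -> 49. No state change.
Op 5: write(P2, v0, 111). refcount(pp0)=3>1 -> COPY to pp3. 4 ppages; refcounts: pp0:2 pp1:3 pp2:3 pp3:1

Answer: 4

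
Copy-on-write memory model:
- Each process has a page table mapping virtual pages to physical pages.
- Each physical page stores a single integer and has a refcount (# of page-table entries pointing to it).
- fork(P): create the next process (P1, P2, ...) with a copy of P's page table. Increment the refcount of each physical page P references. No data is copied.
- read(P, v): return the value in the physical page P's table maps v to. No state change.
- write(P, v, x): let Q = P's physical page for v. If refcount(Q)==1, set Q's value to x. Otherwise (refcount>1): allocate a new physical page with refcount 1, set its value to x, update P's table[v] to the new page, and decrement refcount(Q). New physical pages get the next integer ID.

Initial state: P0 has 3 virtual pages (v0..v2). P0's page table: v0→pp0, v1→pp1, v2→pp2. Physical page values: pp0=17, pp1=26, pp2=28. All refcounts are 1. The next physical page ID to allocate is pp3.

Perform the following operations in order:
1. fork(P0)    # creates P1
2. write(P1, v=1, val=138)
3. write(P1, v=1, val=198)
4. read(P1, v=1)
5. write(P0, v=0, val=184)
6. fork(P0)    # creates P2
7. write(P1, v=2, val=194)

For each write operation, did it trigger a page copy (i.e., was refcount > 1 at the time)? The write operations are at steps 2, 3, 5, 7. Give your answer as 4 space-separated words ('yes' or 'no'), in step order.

Op 1: fork(P0) -> P1. 3 ppages; refcounts: pp0:2 pp1:2 pp2:2
Op 2: write(P1, v1, 138). refcount(pp1)=2>1 -> COPY to pp3. 4 ppages; refcounts: pp0:2 pp1:1 pp2:2 pp3:1
Op 3: write(P1, v1, 198). refcount(pp3)=1 -> write in place. 4 ppages; refcounts: pp0:2 pp1:1 pp2:2 pp3:1
Op 4: read(P1, v1) -> 198. No state change.
Op 5: write(P0, v0, 184). refcount(pp0)=2>1 -> COPY to pp4. 5 ppages; refcounts: pp0:1 pp1:1 pp2:2 pp3:1 pp4:1
Op 6: fork(P0) -> P2. 5 ppages; refcounts: pp0:1 pp1:2 pp2:3 pp3:1 pp4:2
Op 7: write(P1, v2, 194). refcount(pp2)=3>1 -> COPY to pp5. 6 ppages; refcounts: pp0:1 pp1:2 pp2:2 pp3:1 pp4:2 pp5:1

yes no yes yes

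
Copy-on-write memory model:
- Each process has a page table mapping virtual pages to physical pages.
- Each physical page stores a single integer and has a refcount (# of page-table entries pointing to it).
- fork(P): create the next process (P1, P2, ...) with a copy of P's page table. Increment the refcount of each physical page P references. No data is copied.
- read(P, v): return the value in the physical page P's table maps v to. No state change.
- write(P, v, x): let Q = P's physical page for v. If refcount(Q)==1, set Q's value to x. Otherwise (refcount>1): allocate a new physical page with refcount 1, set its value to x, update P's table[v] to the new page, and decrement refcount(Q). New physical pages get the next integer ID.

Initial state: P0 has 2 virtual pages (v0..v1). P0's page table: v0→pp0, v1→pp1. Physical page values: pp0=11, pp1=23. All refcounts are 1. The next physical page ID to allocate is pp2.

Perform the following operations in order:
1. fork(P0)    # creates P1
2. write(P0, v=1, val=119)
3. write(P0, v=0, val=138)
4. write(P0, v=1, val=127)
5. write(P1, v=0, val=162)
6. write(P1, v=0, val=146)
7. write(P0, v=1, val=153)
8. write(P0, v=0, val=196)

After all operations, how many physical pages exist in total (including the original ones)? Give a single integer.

Answer: 4

Derivation:
Op 1: fork(P0) -> P1. 2 ppages; refcounts: pp0:2 pp1:2
Op 2: write(P0, v1, 119). refcount(pp1)=2>1 -> COPY to pp2. 3 ppages; refcounts: pp0:2 pp1:1 pp2:1
Op 3: write(P0, v0, 138). refcount(pp0)=2>1 -> COPY to pp3. 4 ppages; refcounts: pp0:1 pp1:1 pp2:1 pp3:1
Op 4: write(P0, v1, 127). refcount(pp2)=1 -> write in place. 4 ppages; refcounts: pp0:1 pp1:1 pp2:1 pp3:1
Op 5: write(P1, v0, 162). refcount(pp0)=1 -> write in place. 4 ppages; refcounts: pp0:1 pp1:1 pp2:1 pp3:1
Op 6: write(P1, v0, 146). refcount(pp0)=1 -> write in place. 4 ppages; refcounts: pp0:1 pp1:1 pp2:1 pp3:1
Op 7: write(P0, v1, 153). refcount(pp2)=1 -> write in place. 4 ppages; refcounts: pp0:1 pp1:1 pp2:1 pp3:1
Op 8: write(P0, v0, 196). refcount(pp3)=1 -> write in place. 4 ppages; refcounts: pp0:1 pp1:1 pp2:1 pp3:1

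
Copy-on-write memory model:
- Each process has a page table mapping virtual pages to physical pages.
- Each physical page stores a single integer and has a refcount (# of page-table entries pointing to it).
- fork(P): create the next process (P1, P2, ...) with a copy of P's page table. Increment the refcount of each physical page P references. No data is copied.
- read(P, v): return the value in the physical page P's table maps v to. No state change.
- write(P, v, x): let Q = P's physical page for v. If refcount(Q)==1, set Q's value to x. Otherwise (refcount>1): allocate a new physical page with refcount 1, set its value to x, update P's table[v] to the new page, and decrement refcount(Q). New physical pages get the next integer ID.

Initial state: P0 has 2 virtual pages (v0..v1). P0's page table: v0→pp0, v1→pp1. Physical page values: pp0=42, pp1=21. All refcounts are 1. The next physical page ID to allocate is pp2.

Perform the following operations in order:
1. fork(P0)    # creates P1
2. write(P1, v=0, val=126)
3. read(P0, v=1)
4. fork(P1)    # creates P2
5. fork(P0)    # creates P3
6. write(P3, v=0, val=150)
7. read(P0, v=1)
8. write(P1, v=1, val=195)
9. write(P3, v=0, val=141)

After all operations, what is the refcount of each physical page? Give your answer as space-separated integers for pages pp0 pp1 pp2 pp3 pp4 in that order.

Op 1: fork(P0) -> P1. 2 ppages; refcounts: pp0:2 pp1:2
Op 2: write(P1, v0, 126). refcount(pp0)=2>1 -> COPY to pp2. 3 ppages; refcounts: pp0:1 pp1:2 pp2:1
Op 3: read(P0, v1) -> 21. No state change.
Op 4: fork(P1) -> P2. 3 ppages; refcounts: pp0:1 pp1:3 pp2:2
Op 5: fork(P0) -> P3. 3 ppages; refcounts: pp0:2 pp1:4 pp2:2
Op 6: write(P3, v0, 150). refcount(pp0)=2>1 -> COPY to pp3. 4 ppages; refcounts: pp0:1 pp1:4 pp2:2 pp3:1
Op 7: read(P0, v1) -> 21. No state change.
Op 8: write(P1, v1, 195). refcount(pp1)=4>1 -> COPY to pp4. 5 ppages; refcounts: pp0:1 pp1:3 pp2:2 pp3:1 pp4:1
Op 9: write(P3, v0, 141). refcount(pp3)=1 -> write in place. 5 ppages; refcounts: pp0:1 pp1:3 pp2:2 pp3:1 pp4:1

Answer: 1 3 2 1 1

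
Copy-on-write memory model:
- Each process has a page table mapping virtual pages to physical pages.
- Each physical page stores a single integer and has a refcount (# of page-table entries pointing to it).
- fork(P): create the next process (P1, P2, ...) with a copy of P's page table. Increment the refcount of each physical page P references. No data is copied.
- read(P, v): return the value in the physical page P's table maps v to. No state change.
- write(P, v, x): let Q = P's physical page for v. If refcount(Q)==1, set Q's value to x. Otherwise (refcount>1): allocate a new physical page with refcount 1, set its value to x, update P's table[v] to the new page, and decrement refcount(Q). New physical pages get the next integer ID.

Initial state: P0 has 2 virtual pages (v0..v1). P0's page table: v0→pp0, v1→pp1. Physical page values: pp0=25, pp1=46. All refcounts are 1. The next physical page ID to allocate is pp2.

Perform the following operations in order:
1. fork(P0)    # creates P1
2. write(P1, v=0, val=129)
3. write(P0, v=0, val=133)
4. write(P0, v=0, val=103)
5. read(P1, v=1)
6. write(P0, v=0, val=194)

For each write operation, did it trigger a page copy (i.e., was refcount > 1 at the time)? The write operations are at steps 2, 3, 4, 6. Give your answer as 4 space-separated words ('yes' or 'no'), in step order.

Op 1: fork(P0) -> P1. 2 ppages; refcounts: pp0:2 pp1:2
Op 2: write(P1, v0, 129). refcount(pp0)=2>1 -> COPY to pp2. 3 ppages; refcounts: pp0:1 pp1:2 pp2:1
Op 3: write(P0, v0, 133). refcount(pp0)=1 -> write in place. 3 ppages; refcounts: pp0:1 pp1:2 pp2:1
Op 4: write(P0, v0, 103). refcount(pp0)=1 -> write in place. 3 ppages; refcounts: pp0:1 pp1:2 pp2:1
Op 5: read(P1, v1) -> 46. No state change.
Op 6: write(P0, v0, 194). refcount(pp0)=1 -> write in place. 3 ppages; refcounts: pp0:1 pp1:2 pp2:1

yes no no no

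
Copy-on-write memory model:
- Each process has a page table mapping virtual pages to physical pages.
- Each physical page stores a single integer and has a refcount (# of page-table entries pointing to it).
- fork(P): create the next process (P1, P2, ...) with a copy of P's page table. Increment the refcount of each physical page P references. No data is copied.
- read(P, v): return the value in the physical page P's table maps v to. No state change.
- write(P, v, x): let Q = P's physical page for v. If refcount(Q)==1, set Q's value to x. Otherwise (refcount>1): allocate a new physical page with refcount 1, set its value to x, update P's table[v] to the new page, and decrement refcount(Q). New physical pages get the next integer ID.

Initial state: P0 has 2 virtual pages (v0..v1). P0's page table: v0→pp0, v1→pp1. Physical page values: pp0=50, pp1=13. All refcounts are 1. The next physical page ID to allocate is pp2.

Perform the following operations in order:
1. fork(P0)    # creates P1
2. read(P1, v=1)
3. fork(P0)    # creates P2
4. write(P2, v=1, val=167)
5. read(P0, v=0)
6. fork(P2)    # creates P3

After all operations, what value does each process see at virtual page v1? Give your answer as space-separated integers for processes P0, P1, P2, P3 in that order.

Answer: 13 13 167 167

Derivation:
Op 1: fork(P0) -> P1. 2 ppages; refcounts: pp0:2 pp1:2
Op 2: read(P1, v1) -> 13. No state change.
Op 3: fork(P0) -> P2. 2 ppages; refcounts: pp0:3 pp1:3
Op 4: write(P2, v1, 167). refcount(pp1)=3>1 -> COPY to pp2. 3 ppages; refcounts: pp0:3 pp1:2 pp2:1
Op 5: read(P0, v0) -> 50. No state change.
Op 6: fork(P2) -> P3. 3 ppages; refcounts: pp0:4 pp1:2 pp2:2
P0: v1 -> pp1 = 13
P1: v1 -> pp1 = 13
P2: v1 -> pp2 = 167
P3: v1 -> pp2 = 167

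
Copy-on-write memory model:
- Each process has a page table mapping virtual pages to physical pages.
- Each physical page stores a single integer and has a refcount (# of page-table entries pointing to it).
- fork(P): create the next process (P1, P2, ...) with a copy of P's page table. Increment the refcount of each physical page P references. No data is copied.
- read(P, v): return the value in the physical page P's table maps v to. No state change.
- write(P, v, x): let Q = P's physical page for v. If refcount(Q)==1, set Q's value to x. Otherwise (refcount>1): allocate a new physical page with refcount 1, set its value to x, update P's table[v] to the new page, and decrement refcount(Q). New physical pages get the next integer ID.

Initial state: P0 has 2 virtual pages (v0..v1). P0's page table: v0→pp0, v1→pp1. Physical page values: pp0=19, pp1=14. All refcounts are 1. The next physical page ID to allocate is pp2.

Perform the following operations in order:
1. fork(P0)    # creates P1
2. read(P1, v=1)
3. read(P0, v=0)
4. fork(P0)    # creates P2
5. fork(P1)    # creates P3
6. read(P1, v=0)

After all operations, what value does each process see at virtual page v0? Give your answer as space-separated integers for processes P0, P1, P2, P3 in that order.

Op 1: fork(P0) -> P1. 2 ppages; refcounts: pp0:2 pp1:2
Op 2: read(P1, v1) -> 14. No state change.
Op 3: read(P0, v0) -> 19. No state change.
Op 4: fork(P0) -> P2. 2 ppages; refcounts: pp0:3 pp1:3
Op 5: fork(P1) -> P3. 2 ppages; refcounts: pp0:4 pp1:4
Op 6: read(P1, v0) -> 19. No state change.
P0: v0 -> pp0 = 19
P1: v0 -> pp0 = 19
P2: v0 -> pp0 = 19
P3: v0 -> pp0 = 19

Answer: 19 19 19 19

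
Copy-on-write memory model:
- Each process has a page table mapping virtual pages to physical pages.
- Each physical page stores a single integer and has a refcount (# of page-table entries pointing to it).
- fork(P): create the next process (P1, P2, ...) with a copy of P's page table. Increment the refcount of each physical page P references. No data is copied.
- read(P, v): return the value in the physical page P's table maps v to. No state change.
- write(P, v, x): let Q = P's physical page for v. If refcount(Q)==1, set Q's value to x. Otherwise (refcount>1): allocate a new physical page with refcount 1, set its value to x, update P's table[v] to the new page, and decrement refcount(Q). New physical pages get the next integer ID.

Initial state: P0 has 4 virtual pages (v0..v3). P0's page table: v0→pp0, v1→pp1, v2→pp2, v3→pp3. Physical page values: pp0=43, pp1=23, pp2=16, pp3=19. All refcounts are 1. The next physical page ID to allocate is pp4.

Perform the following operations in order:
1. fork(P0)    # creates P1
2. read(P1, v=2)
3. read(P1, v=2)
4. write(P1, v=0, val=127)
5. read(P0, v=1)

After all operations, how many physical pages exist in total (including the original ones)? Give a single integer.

Answer: 5

Derivation:
Op 1: fork(P0) -> P1. 4 ppages; refcounts: pp0:2 pp1:2 pp2:2 pp3:2
Op 2: read(P1, v2) -> 16. No state change.
Op 3: read(P1, v2) -> 16. No state change.
Op 4: write(P1, v0, 127). refcount(pp0)=2>1 -> COPY to pp4. 5 ppages; refcounts: pp0:1 pp1:2 pp2:2 pp3:2 pp4:1
Op 5: read(P0, v1) -> 23. No state change.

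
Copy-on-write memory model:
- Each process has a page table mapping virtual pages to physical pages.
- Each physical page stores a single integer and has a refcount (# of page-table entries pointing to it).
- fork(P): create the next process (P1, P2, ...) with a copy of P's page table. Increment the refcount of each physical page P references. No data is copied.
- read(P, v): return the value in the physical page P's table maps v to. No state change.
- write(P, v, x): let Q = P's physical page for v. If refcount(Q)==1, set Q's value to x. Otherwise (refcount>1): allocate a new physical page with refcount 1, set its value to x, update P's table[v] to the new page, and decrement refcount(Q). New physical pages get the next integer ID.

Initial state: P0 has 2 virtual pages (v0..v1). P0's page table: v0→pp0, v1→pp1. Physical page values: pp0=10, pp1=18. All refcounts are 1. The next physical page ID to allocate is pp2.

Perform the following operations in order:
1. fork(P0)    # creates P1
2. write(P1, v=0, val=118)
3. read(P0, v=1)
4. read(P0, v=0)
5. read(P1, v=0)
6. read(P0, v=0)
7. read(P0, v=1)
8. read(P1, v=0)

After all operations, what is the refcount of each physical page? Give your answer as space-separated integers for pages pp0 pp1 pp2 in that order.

Op 1: fork(P0) -> P1. 2 ppages; refcounts: pp0:2 pp1:2
Op 2: write(P1, v0, 118). refcount(pp0)=2>1 -> COPY to pp2. 3 ppages; refcounts: pp0:1 pp1:2 pp2:1
Op 3: read(P0, v1) -> 18. No state change.
Op 4: read(P0, v0) -> 10. No state change.
Op 5: read(P1, v0) -> 118. No state change.
Op 6: read(P0, v0) -> 10. No state change.
Op 7: read(P0, v1) -> 18. No state change.
Op 8: read(P1, v0) -> 118. No state change.

Answer: 1 2 1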